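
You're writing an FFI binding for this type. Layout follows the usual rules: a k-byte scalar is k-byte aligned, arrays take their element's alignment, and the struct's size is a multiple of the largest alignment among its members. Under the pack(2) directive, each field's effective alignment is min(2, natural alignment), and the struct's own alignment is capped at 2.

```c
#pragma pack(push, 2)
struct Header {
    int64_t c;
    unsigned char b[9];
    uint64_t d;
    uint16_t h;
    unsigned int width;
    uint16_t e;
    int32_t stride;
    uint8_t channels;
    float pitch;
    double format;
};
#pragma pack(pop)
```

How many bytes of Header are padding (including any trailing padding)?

2

@0: c [8B, align 2] → 8
@8: b [9B, align 1] → 17
+1 pad (align 2)
@18: d [8B, align 2] → 26
@26: h [2B, align 2] → 28
@28: width [4B, align 2] → 32
@32: e [2B, align 2] → 34
@34: stride [4B, align 2] → 38
@38: channels [1B, align 1] → 39
+1 pad (align 2)
@40: pitch [4B, align 2] → 44
@44: format [8B, align 2] → 52
size 52, align 2
data bytes 50, size 52 → padding 2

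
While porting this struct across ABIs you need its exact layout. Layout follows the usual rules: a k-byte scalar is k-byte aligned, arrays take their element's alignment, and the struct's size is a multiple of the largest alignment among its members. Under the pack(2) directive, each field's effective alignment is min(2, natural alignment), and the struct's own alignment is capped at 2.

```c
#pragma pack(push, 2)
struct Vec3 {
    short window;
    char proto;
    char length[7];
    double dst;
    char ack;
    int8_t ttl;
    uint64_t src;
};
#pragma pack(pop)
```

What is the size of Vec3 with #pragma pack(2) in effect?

28

0..2  window  (2B, 2-aligned)
2..3  proto  (1B, 1-aligned)
3..10  length  (7B, 1-aligned)
10..18  dst  (8B, 2-aligned)
18..19  ack  (1B, 1-aligned)
19..20  ttl  (1B, 1-aligned)
20..28  src  (8B, 2-aligned)
sizeof = 28, alignof = 2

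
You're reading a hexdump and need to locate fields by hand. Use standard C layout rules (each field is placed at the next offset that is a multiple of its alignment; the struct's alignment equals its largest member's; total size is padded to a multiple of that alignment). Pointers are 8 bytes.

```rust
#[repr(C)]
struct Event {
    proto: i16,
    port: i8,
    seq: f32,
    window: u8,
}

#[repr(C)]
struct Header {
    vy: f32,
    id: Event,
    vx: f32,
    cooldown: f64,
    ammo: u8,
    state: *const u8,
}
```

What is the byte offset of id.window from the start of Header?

12

Event: @0: proto [2B, align 2] → 2; @2: port [1B, align 1] → 3; +1 pad (align 4); @4: seq [4B, align 4] → 8; @8: window [1B, align 1] → 9; +3 tail pad (align 4); size 12, align 4
@0: vy [4B, align 4] → 4
@4: id [12B, align 4] → 16
within Event: window at 8
4 + 8 = 12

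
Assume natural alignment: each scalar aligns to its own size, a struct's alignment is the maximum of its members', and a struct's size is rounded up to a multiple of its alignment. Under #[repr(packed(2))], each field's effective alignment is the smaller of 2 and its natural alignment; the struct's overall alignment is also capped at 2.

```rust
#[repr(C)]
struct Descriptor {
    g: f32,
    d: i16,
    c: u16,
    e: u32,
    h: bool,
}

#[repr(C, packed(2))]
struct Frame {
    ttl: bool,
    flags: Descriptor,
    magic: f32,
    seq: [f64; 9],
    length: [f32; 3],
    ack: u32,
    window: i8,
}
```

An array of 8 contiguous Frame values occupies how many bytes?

896

Descriptor: 0..4  g  (4B, 4-aligned); 4..6  d  (2B, 2-aligned); 6..8  c  (2B, 2-aligned); 8..12  e  (4B, 4-aligned); 12..13  h  (1B, 1-aligned); 13..16  -- tail padding (3B); sizeof = 16, alignof = 4
0..1  ttl  (1B, 1-aligned)
1..2  -- padding (1B)
2..18  flags  (16B, 2-aligned)
18..22  magic  (4B, 2-aligned)
22..94  seq  (72B, 2-aligned)
94..106  length  (12B, 2-aligned)
106..110  ack  (4B, 2-aligned)
110..111  window  (1B, 1-aligned)
111..112  -- tail padding (1B)
sizeof = 112, alignof = 2
array of 8: 8 × 112 = 896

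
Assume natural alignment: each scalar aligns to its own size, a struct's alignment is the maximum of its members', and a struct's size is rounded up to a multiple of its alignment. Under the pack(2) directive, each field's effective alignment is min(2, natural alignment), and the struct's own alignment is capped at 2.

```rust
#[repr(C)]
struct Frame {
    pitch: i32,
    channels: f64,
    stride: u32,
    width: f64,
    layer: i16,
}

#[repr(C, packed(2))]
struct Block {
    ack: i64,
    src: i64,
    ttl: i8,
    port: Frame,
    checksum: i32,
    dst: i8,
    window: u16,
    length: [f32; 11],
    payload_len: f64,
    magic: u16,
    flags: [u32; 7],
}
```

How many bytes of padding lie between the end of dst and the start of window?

1

Frame: pitch at 0 (size 4, align 4) → ends 4; pad 4 to align 8 for channels; channels at 8 (size 8, align 8) → ends 16; stride at 16 (size 4, align 4) → ends 20; pad 4 to align 8 for width; width at 24 (size 8, align 8) → ends 32; layer at 32 (size 2, align 2) → ends 34; tail pad 6 to reach multiple of 8; total 40 bytes, alignment 8
ack at 0 (size 8, align 2) → ends 8
src at 8 (size 8, align 2) → ends 16
ttl at 16 (size 1, align 1) → ends 17
pad 1 to align 2 for port
port at 18 (size 40, align 2) → ends 58
checksum at 58 (size 4, align 2) → ends 62
dst at 62 (size 1, align 1) → ends 63
pad 1 to align 2 for window
window at 64 (size 2, align 2) → ends 66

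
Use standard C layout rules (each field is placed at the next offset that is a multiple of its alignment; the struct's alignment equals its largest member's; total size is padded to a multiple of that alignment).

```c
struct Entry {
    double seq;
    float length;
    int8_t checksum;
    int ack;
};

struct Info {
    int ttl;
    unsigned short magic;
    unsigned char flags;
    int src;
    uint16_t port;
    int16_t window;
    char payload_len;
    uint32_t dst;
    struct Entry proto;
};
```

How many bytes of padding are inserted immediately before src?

1

Entry: 0..8  seq  (8B, 8-aligned); 8..12  length  (4B, 4-aligned); 12..13  checksum  (1B, 1-aligned); 13..16  -- padding (3B); 16..20  ack  (4B, 4-aligned); 20..24  -- tail padding (4B); sizeof = 24, alignof = 8
0..4  ttl  (4B, 4-aligned)
4..6  magic  (2B, 2-aligned)
6..7  flags  (1B, 1-aligned)
7..8  -- padding (1B)
8..12  src  (4B, 4-aligned)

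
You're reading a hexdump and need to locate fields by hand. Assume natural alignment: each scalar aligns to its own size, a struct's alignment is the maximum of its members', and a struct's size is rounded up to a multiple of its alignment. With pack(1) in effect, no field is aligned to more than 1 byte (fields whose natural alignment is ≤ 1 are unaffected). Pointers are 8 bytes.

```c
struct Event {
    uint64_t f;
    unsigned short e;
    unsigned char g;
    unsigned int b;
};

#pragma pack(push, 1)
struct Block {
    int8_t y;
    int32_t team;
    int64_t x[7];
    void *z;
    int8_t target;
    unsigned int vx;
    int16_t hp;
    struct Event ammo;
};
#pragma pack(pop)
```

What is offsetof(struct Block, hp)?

Event: 0..8  f  (8B, 8-aligned); 8..10  e  (2B, 2-aligned); 10..11  g  (1B, 1-aligned); 11..12  -- padding (1B); 12..16  b  (4B, 4-aligned); sizeof = 16, alignof = 8
0..1  y  (1B, 1-aligned)
1..5  team  (4B, 1-aligned)
5..61  x  (56B, 1-aligned)
61..69  z  (8B, 1-aligned)
69..70  target  (1B, 1-aligned)
70..74  vx  (4B, 1-aligned)
74..76  hp  (2B, 1-aligned)

74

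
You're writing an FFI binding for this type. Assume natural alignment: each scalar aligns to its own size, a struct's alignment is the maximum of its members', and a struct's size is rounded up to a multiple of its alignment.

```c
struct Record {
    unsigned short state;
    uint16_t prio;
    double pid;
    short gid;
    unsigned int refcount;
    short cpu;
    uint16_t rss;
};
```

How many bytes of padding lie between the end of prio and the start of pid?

4

0..2  state  (2B, 2-aligned)
2..4  prio  (2B, 2-aligned)
4..8  -- padding (4B)
8..16  pid  (8B, 8-aligned)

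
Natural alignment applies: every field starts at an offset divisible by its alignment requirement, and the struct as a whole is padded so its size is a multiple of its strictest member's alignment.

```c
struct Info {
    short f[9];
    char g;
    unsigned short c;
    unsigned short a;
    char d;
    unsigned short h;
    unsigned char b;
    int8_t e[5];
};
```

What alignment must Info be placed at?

member alignments: f=2, g=1, c=2, a=2, d=1, h=2, b=1, e=1
max = 2

2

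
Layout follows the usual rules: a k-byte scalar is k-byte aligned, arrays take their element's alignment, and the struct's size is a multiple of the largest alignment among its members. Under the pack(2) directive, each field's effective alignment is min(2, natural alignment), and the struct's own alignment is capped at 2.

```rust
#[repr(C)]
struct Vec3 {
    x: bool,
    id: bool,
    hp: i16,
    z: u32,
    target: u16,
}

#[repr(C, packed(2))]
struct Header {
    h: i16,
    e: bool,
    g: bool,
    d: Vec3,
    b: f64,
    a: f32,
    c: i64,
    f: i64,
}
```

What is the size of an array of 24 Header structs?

Vec3: x at 0 (size 1, align 1) → ends 1; id at 1 (size 1, align 1) → ends 2; hp at 2 (size 2, align 2) → ends 4; z at 4 (size 4, align 4) → ends 8; target at 8 (size 2, align 2) → ends 10; tail pad 2 to reach multiple of 4; total 12 bytes, alignment 4
h at 0 (size 2, align 2) → ends 2
e at 2 (size 1, align 1) → ends 3
g at 3 (size 1, align 1) → ends 4
d at 4 (size 12, align 2) → ends 16
b at 16 (size 8, align 2) → ends 24
a at 24 (size 4, align 2) → ends 28
c at 28 (size 8, align 2) → ends 36
f at 36 (size 8, align 2) → ends 44
total 44 bytes, alignment 2
array of 24: 24 × 44 = 1056

1056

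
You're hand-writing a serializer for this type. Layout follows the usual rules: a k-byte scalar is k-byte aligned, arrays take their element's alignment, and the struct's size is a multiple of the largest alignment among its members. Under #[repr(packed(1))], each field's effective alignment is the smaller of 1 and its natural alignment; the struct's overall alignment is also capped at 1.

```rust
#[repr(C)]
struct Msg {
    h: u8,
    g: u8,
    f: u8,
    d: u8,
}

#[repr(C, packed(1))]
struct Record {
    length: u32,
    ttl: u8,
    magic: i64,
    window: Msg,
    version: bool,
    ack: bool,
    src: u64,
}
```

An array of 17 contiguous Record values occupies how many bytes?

Msg: h at 0 (size 1, align 1) → ends 1; g at 1 (size 1, align 1) → ends 2; f at 2 (size 1, align 1) → ends 3; d at 3 (size 1, align 1) → ends 4; total 4 bytes, alignment 1
length at 0 (size 4, align 1) → ends 4
ttl at 4 (size 1, align 1) → ends 5
magic at 5 (size 8, align 1) → ends 13
window at 13 (size 4, align 1) → ends 17
version at 17 (size 1, align 1) → ends 18
ack at 18 (size 1, align 1) → ends 19
src at 19 (size 8, align 1) → ends 27
total 27 bytes, alignment 1
array of 17: 17 × 27 = 459

459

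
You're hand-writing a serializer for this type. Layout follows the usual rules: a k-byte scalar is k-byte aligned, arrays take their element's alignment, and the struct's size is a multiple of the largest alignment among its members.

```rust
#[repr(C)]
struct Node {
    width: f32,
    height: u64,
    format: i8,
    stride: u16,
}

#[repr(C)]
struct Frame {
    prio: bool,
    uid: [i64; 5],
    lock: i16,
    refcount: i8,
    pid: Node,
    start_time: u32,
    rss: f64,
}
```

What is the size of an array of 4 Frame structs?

384

Node: 0..4  width  (4B, 4-aligned); 4..8  -- padding (4B); 8..16  height  (8B, 8-aligned); 16..17  format  (1B, 1-aligned); 17..18  -- padding (1B); 18..20  stride  (2B, 2-aligned); 20..24  -- tail padding (4B); sizeof = 24, alignof = 8
0..1  prio  (1B, 1-aligned)
1..8  -- padding (7B)
8..48  uid  (40B, 8-aligned)
48..50  lock  (2B, 2-aligned)
50..51  refcount  (1B, 1-aligned)
51..56  -- padding (5B)
56..80  pid  (24B, 8-aligned)
80..84  start_time  (4B, 4-aligned)
84..88  -- padding (4B)
88..96  rss  (8B, 8-aligned)
sizeof = 96, alignof = 8
array of 4: 4 × 96 = 384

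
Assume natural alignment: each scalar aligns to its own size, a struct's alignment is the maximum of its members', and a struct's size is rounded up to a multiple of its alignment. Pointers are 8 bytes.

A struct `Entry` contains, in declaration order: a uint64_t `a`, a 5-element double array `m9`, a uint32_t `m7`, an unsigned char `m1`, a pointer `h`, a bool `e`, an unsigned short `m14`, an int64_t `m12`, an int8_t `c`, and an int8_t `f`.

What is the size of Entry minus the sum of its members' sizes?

@0: a [8B, align 8] → 8
@8: m9 [40B, align 8] → 48
@48: m7 [4B, align 4] → 52
@52: m1 [1B, align 1] → 53
+3 pad (align 8)
@56: h [8B, align 8] → 64
@64: e [1B, align 1] → 65
+1 pad (align 2)
@66: m14 [2B, align 2] → 68
+4 pad (align 8)
@72: m12 [8B, align 8] → 80
@80: c [1B, align 1] → 81
@81: f [1B, align 1] → 82
+6 tail pad (align 8)
size 88, align 8
data bytes 74, size 88 → padding 14

14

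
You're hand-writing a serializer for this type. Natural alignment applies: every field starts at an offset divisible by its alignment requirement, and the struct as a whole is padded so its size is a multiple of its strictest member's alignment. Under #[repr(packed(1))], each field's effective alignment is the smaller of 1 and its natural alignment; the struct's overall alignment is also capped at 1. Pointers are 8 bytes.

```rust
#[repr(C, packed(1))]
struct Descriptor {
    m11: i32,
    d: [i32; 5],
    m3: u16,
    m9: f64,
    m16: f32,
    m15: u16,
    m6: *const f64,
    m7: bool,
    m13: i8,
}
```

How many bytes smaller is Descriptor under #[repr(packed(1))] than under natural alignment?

14

natural layout:
  0..4  m11  (4B, 4-aligned)
  4..24  d  (20B, 4-aligned)
  24..26  m3  (2B, 2-aligned)
  26..32  -- padding (6B)
  32..40  m9  (8B, 8-aligned)
  40..44  m16  (4B, 4-aligned)
  44..46  m15  (2B, 2-aligned)
  46..48  -- padding (2B)
  48..56  m6  (8B, 8-aligned)
  56..57  m7  (1B, 1-aligned)
  57..58  m13  (1B, 1-aligned)
  58..64  -- tail padding (6B)
  sizeof = 64, alignof = 8
packed(1) layout:
  0..4  m11  (4B, 1-aligned)
  4..24  d  (20B, 1-aligned)
  24..26  m3  (2B, 1-aligned)
  26..34  m9  (8B, 1-aligned)
  34..38  m16  (4B, 1-aligned)
  38..40  m15  (2B, 1-aligned)
  40..48  m6  (8B, 1-aligned)
  48..49  m7  (1B, 1-aligned)
  49..50  m13  (1B, 1-aligned)
  sizeof = 50, alignof = 1
64 − 50 = 14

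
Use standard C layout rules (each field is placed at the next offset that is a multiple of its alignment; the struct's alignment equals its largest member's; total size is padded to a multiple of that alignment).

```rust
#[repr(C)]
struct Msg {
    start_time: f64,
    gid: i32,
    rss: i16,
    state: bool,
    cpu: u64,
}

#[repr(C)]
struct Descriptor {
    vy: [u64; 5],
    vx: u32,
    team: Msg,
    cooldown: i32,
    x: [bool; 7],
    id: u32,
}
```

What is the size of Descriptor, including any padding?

Msg: start_time at 0 (size 8, align 8) → ends 8; gid at 8 (size 4, align 4) → ends 12; rss at 12 (size 2, align 2) → ends 14; state at 14 (size 1, align 1) → ends 15; pad 1 to align 8 for cpu; cpu at 16 (size 8, align 8) → ends 24; total 24 bytes, alignment 8
vy at 0 (size 40, align 8) → ends 40
vx at 40 (size 4, align 4) → ends 44
pad 4 to align 8 for team
team at 48 (size 24, align 8) → ends 72
cooldown at 72 (size 4, align 4) → ends 76
x at 76 (size 7, align 1) → ends 83
pad 1 to align 4 for id
id at 84 (size 4, align 4) → ends 88
total 88 bytes, alignment 8

88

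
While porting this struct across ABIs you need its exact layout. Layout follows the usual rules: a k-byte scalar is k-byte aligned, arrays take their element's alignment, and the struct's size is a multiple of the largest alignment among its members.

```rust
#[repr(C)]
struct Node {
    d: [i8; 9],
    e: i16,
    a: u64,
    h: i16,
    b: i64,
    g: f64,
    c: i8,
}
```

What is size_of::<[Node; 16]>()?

0..9  d  (9B, 1-aligned)
9..10  -- padding (1B)
10..12  e  (2B, 2-aligned)
12..16  -- padding (4B)
16..24  a  (8B, 8-aligned)
24..26  h  (2B, 2-aligned)
26..32  -- padding (6B)
32..40  b  (8B, 8-aligned)
40..48  g  (8B, 8-aligned)
48..49  c  (1B, 1-aligned)
49..56  -- tail padding (7B)
sizeof = 56, alignof = 8
array of 16: 16 × 56 = 896

896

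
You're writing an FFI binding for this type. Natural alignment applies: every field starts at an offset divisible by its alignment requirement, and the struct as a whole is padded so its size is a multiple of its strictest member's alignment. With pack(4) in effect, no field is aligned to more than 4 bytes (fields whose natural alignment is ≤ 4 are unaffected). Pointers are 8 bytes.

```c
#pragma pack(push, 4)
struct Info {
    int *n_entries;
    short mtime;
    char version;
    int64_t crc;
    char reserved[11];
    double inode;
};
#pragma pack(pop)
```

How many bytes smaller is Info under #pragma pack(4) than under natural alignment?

natural layout:
  0..8  n_entries  (8B, 8-aligned)
  8..10  mtime  (2B, 2-aligned)
  10..11  version  (1B, 1-aligned)
  11..16  -- padding (5B)
  16..24  crc  (8B, 8-aligned)
  24..35  reserved  (11B, 1-aligned)
  35..40  -- padding (5B)
  40..48  inode  (8B, 8-aligned)
  sizeof = 48, alignof = 8
packed(4) layout:
  0..8  n_entries  (8B, 4-aligned)
  8..10  mtime  (2B, 2-aligned)
  10..11  version  (1B, 1-aligned)
  11..12  -- padding (1B)
  12..20  crc  (8B, 4-aligned)
  20..31  reserved  (11B, 1-aligned)
  31..32  -- padding (1B)
  32..40  inode  (8B, 4-aligned)
  sizeof = 40, alignof = 4
48 − 40 = 8

8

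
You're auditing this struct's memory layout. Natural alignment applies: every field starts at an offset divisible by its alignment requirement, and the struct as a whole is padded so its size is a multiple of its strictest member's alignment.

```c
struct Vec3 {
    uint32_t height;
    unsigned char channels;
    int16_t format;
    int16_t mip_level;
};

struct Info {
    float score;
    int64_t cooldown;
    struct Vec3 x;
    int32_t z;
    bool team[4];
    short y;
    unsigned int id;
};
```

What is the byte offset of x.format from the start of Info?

22

Vec3: height at 0 (size 4, align 4) → ends 4; channels at 4 (size 1, align 1) → ends 5; pad 1 to align 2 for format; format at 6 (size 2, align 2) → ends 8; mip_level at 8 (size 2, align 2) → ends 10; tail pad 2 to reach multiple of 4; total 12 bytes, alignment 4
score at 0 (size 4, align 4) → ends 4
pad 4 to align 8 for cooldown
cooldown at 8 (size 8, align 8) → ends 16
x at 16 (size 12, align 4) → ends 28
within Vec3: format at 6
16 + 6 = 22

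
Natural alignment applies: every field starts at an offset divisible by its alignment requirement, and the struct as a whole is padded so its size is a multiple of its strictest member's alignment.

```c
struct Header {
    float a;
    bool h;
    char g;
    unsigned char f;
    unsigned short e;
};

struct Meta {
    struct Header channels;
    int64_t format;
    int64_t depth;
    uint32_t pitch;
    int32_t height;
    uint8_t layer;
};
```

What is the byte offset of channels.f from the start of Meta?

6

Header: 0..4  a  (4B, 4-aligned); 4..5  h  (1B, 1-aligned); 5..6  g  (1B, 1-aligned); 6..7  f  (1B, 1-aligned); 7..8  -- padding (1B); 8..10  e  (2B, 2-aligned); 10..12  -- tail padding (2B); sizeof = 12, alignof = 4
0..12  channels  (12B, 4-aligned)
within Header: f at 6
0 + 6 = 6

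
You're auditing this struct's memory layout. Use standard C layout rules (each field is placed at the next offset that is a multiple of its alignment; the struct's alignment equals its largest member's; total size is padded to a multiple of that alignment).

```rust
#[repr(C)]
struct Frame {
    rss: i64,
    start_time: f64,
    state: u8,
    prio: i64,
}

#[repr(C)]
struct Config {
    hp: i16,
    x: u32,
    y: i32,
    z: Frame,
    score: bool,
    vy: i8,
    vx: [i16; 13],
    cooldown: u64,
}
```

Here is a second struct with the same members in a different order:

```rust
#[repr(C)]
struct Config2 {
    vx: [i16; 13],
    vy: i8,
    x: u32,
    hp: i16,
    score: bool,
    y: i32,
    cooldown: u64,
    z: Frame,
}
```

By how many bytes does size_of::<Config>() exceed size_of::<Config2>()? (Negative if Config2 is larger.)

8

Frame: rss at 0 (size 8, align 8) → ends 8; start_time at 8 (size 8, align 8) → ends 16; state at 16 (size 1, align 1) → ends 17; pad 7 to align 8 for prio; prio at 24 (size 8, align 8) → ends 32; total 32 bytes, alignment 8
hp at 0 (size 2, align 2) → ends 2
pad 2 to align 4 for x
x at 4 (size 4, align 4) → ends 8
y at 8 (size 4, align 4) → ends 12
pad 4 to align 8 for z
z at 16 (size 32, align 8) → ends 48
score at 48 (size 1, align 1) → ends 49
vy at 49 (size 1, align 1) → ends 50
vx at 50 (size 26, align 2) → ends 76
pad 4 to align 8 for cooldown
cooldown at 80 (size 8, align 8) → ends 88
total 88 bytes, alignment 8
— Config2 —
vx at 0 (size 26, align 2) → ends 26
vy at 26 (size 1, align 1) → ends 27
pad 1 to align 4 for x
x at 28 (size 4, align 4) → ends 32
hp at 32 (size 2, align 2) → ends 34
score at 34 (size 1, align 1) → ends 35
pad 1 to align 4 for y
y at 36 (size 4, align 4) → ends 40
cooldown at 40 (size 8, align 8) → ends 48
z at 48 (size 32, align 8) → ends 80
total 80 bytes, alignment 8
88 − 80 = 8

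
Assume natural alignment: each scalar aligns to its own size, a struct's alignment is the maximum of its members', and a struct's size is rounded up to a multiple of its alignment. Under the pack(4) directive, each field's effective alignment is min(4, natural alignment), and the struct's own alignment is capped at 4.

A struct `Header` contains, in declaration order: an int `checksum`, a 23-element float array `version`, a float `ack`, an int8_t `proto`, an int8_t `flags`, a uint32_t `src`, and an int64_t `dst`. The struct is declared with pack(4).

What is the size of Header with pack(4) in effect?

116

@0: checksum [4B, align 4] → 4
@4: version [92B, align 4] → 96
@96: ack [4B, align 4] → 100
@100: proto [1B, align 1] → 101
@101: flags [1B, align 1] → 102
+2 pad (align 4)
@104: src [4B, align 4] → 108
@108: dst [8B, align 4] → 116
size 116, align 4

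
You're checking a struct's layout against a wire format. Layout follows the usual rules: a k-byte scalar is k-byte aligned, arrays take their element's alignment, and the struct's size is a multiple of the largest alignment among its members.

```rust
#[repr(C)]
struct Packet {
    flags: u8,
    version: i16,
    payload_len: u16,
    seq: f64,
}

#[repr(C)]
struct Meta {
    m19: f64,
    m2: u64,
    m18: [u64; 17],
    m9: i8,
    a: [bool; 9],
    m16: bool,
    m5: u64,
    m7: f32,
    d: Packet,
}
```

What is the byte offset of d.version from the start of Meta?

Packet: @0: flags [1B, align 1] → 1; +1 pad (align 2); @2: version [2B, align 2] → 4; @4: payload_len [2B, align 2] → 6; +2 pad (align 8); @8: seq [8B, align 8] → 16; size 16, align 8
@0: m19 [8B, align 8] → 8
@8: m2 [8B, align 8] → 16
@16: m18 [136B, align 8] → 152
@152: m9 [1B, align 1] → 153
@153: a [9B, align 1] → 162
@162: m16 [1B, align 1] → 163
+5 pad (align 8)
@168: m5 [8B, align 8] → 176
@176: m7 [4B, align 4] → 180
+4 pad (align 8)
@184: d [16B, align 8] → 200
within Packet: version at 2
184 + 2 = 186

186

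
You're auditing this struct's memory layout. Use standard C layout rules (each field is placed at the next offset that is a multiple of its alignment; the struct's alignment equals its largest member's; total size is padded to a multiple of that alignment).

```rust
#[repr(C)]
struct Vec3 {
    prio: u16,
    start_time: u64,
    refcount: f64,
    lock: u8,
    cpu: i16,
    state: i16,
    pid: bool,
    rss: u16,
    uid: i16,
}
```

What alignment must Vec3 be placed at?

member alignments: prio=2, start_time=8, refcount=8, lock=1, cpu=2, state=2, pid=1, rss=2, uid=2
max = 8

8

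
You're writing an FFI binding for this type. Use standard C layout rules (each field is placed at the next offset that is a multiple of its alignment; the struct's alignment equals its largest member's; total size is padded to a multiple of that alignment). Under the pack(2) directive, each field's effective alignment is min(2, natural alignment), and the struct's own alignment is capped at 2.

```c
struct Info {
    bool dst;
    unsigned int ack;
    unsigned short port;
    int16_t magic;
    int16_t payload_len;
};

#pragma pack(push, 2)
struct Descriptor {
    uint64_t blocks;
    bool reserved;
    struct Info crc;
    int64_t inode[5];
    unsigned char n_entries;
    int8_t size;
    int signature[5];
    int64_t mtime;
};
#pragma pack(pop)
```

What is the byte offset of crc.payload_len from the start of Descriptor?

22

Info: 0..1  dst  (1B, 1-aligned); 1..4  -- padding (3B); 4..8  ack  (4B, 4-aligned); 8..10  port  (2B, 2-aligned); 10..12  magic  (2B, 2-aligned); 12..14  payload_len  (2B, 2-aligned); 14..16  -- tail padding (2B); sizeof = 16, alignof = 4
0..8  blocks  (8B, 2-aligned)
8..9  reserved  (1B, 1-aligned)
9..10  -- padding (1B)
10..26  crc  (16B, 2-aligned)
within Info: payload_len at 12
10 + 12 = 22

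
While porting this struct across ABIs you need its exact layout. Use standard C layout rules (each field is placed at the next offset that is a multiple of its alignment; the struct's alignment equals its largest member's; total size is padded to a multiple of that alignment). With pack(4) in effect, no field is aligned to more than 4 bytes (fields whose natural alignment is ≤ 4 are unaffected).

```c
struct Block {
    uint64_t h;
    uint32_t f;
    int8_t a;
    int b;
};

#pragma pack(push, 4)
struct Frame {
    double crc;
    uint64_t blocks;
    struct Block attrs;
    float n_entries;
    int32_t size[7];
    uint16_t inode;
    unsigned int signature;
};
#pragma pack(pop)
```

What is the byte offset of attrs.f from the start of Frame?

24

Block: 0..8  h  (8B, 8-aligned); 8..12  f  (4B, 4-aligned); 12..13  a  (1B, 1-aligned); 13..16  -- padding (3B); 16..20  b  (4B, 4-aligned); 20..24  -- tail padding (4B); sizeof = 24, alignof = 8
0..8  crc  (8B, 4-aligned)
8..16  blocks  (8B, 4-aligned)
16..40  attrs  (24B, 4-aligned)
within Block: f at 8
16 + 8 = 24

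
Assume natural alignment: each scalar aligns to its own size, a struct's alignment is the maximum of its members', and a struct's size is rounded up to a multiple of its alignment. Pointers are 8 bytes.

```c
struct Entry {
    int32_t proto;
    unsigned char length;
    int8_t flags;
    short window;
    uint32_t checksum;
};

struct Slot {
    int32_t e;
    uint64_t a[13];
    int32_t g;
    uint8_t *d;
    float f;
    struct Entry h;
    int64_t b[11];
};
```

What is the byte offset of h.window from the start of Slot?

Entry: 0..4  proto  (4B, 4-aligned); 4..5  length  (1B, 1-aligned); 5..6  flags  (1B, 1-aligned); 6..8  window  (2B, 2-aligned); 8..12  checksum  (4B, 4-aligned); sizeof = 12, alignof = 4
0..4  e  (4B, 4-aligned)
4..8  -- padding (4B)
8..112  a  (104B, 8-aligned)
112..116  g  (4B, 4-aligned)
116..120  -- padding (4B)
120..128  d  (8B, 8-aligned)
128..132  f  (4B, 4-aligned)
132..144  h  (12B, 4-aligned)
within Entry: window at 6
132 + 6 = 138

138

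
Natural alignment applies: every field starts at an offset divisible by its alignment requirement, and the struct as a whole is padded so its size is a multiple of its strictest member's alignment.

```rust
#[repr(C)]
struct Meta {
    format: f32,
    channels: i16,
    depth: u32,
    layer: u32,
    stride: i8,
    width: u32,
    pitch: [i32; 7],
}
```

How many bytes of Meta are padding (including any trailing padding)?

5

@0: format [4B, align 4] → 4
@4: channels [2B, align 2] → 6
+2 pad (align 4)
@8: depth [4B, align 4] → 12
@12: layer [4B, align 4] → 16
@16: stride [1B, align 1] → 17
+3 pad (align 4)
@20: width [4B, align 4] → 24
@24: pitch [28B, align 4] → 52
size 52, align 4
data bytes 47, size 52 → padding 5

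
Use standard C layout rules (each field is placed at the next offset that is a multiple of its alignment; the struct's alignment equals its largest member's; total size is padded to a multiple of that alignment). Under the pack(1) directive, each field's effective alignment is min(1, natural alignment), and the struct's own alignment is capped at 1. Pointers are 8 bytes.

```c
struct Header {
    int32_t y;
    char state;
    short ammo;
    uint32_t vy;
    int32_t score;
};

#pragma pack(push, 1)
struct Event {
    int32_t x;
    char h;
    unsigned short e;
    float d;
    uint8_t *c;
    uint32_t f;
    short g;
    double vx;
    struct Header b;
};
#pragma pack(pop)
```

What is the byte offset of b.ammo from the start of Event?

Header: y at 0 (size 4, align 4) → ends 4; state at 4 (size 1, align 1) → ends 5; pad 1 to align 2 for ammo; ammo at 6 (size 2, align 2) → ends 8; vy at 8 (size 4, align 4) → ends 12; score at 12 (size 4, align 4) → ends 16; total 16 bytes, alignment 4
x at 0 (size 4, align 1) → ends 4
h at 4 (size 1, align 1) → ends 5
e at 5 (size 2, align 1) → ends 7
d at 7 (size 4, align 1) → ends 11
c at 11 (size 8, align 1) → ends 19
f at 19 (size 4, align 1) → ends 23
g at 23 (size 2, align 1) → ends 25
vx at 25 (size 8, align 1) → ends 33
b at 33 (size 16, align 1) → ends 49
within Header: ammo at 6
33 + 6 = 39

39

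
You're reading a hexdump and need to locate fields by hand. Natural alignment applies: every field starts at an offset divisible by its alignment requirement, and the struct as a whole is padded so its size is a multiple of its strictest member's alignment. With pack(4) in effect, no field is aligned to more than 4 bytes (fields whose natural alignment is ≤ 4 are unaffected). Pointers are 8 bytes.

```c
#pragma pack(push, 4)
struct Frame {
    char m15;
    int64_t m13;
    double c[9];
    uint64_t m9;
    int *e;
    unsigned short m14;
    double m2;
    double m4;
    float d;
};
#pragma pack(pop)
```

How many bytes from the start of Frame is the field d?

m15 at 0 (size 1, align 1) → ends 1
pad 3 to align 4 for m13
m13 at 4 (size 8, align 4) → ends 12
c at 12 (size 72, align 4) → ends 84
m9 at 84 (size 8, align 4) → ends 92
e at 92 (size 8, align 4) → ends 100
m14 at 100 (size 2, align 2) → ends 102
pad 2 to align 4 for m2
m2 at 104 (size 8, align 4) → ends 112
m4 at 112 (size 8, align 4) → ends 120
d at 120 (size 4, align 4) → ends 124

120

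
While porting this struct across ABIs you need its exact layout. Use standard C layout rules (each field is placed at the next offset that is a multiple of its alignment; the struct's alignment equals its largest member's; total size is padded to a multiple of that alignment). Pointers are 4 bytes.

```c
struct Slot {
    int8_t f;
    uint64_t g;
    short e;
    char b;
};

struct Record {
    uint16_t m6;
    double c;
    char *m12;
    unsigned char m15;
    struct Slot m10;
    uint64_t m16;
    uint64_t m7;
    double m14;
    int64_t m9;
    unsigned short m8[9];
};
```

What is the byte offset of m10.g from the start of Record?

Slot: @0: f [1B, align 1] → 1; +7 pad (align 8); @8: g [8B, align 8] → 16; @16: e [2B, align 2] → 18; @18: b [1B, align 1] → 19; +5 tail pad (align 8); size 24, align 8
@0: m6 [2B, align 2] → 2
+6 pad (align 8)
@8: c [8B, align 8] → 16
@16: m12 [4B, align 4] → 20
@20: m15 [1B, align 1] → 21
+3 pad (align 8)
@24: m10 [24B, align 8] → 48
within Slot: g at 8
24 + 8 = 32

32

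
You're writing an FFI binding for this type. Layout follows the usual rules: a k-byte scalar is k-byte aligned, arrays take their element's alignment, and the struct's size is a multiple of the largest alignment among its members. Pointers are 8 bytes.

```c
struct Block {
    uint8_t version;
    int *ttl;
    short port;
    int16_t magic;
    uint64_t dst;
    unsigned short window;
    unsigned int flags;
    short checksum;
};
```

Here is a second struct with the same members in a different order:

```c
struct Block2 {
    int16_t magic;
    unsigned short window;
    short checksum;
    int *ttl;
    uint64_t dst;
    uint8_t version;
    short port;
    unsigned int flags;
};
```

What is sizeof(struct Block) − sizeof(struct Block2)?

16

version at 0 (size 1, align 1) → ends 1
pad 7 to align 8 for ttl
ttl at 8 (size 8, align 8) → ends 16
port at 16 (size 2, align 2) → ends 18
magic at 18 (size 2, align 2) → ends 20
pad 4 to align 8 for dst
dst at 24 (size 8, align 8) → ends 32
window at 32 (size 2, align 2) → ends 34
pad 2 to align 4 for flags
flags at 36 (size 4, align 4) → ends 40
checksum at 40 (size 2, align 2) → ends 42
tail pad 6 to reach multiple of 8
total 48 bytes, alignment 8
— Block2 —
magic at 0 (size 2, align 2) → ends 2
window at 2 (size 2, align 2) → ends 4
checksum at 4 (size 2, align 2) → ends 6
pad 2 to align 8 for ttl
ttl at 8 (size 8, align 8) → ends 16
dst at 16 (size 8, align 8) → ends 24
version at 24 (size 1, align 1) → ends 25
pad 1 to align 2 for port
port at 26 (size 2, align 2) → ends 28
flags at 28 (size 4, align 4) → ends 32
total 32 bytes, alignment 8
48 − 32 = 16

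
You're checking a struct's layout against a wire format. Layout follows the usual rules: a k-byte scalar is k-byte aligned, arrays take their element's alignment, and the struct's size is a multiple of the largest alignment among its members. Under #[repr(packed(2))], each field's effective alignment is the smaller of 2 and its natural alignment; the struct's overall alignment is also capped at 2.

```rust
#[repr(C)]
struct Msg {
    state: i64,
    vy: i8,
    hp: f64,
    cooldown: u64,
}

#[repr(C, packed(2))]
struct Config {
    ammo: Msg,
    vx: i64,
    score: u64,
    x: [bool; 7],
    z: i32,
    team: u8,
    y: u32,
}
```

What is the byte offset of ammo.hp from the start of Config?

16

Msg: 0..8  state  (8B, 8-aligned); 8..9  vy  (1B, 1-aligned); 9..16  -- padding (7B); 16..24  hp  (8B, 8-aligned); 24..32  cooldown  (8B, 8-aligned); sizeof = 32, alignof = 8
0..32  ammo  (32B, 2-aligned)
within Msg: hp at 16
0 + 16 = 16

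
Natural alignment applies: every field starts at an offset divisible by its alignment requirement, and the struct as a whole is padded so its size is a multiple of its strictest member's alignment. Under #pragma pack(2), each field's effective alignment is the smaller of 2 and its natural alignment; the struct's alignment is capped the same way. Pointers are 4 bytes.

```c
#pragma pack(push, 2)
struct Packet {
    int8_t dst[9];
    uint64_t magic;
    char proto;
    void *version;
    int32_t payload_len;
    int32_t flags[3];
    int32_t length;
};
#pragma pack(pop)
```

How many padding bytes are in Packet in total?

@0: dst [9B, align 1] → 9
+1 pad (align 2)
@10: magic [8B, align 2] → 18
@18: proto [1B, align 1] → 19
+1 pad (align 2)
@20: version [4B, align 2] → 24
@24: payload_len [4B, align 2] → 28
@28: flags [12B, align 2] → 40
@40: length [4B, align 2] → 44
size 44, align 2
data bytes 42, size 44 → padding 2

2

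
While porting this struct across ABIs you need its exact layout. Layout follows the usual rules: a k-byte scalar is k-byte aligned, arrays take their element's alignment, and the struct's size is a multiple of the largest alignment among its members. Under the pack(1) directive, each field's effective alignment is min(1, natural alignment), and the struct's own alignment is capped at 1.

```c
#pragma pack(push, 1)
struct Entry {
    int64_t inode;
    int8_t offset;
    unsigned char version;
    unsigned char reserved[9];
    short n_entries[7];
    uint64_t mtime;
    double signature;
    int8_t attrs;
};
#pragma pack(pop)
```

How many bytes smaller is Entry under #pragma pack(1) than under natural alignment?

natural layout:
  0..8  inode  (8B, 8-aligned)
  8..9  offset  (1B, 1-aligned)
  9..10  version  (1B, 1-aligned)
  10..19  reserved  (9B, 1-aligned)
  19..20  -- padding (1B)
  20..34  n_entries  (14B, 2-aligned)
  34..40  -- padding (6B)
  40..48  mtime  (8B, 8-aligned)
  48..56  signature  (8B, 8-aligned)
  56..57  attrs  (1B, 1-aligned)
  57..64  -- tail padding (7B)
  sizeof = 64, alignof = 8
packed(1) layout:
  0..8  inode  (8B, 1-aligned)
  8..9  offset  (1B, 1-aligned)
  9..10  version  (1B, 1-aligned)
  10..19  reserved  (9B, 1-aligned)
  19..33  n_entries  (14B, 1-aligned)
  33..41  mtime  (8B, 1-aligned)
  41..49  signature  (8B, 1-aligned)
  49..50  attrs  (1B, 1-aligned)
  sizeof = 50, alignof = 1
64 − 50 = 14

14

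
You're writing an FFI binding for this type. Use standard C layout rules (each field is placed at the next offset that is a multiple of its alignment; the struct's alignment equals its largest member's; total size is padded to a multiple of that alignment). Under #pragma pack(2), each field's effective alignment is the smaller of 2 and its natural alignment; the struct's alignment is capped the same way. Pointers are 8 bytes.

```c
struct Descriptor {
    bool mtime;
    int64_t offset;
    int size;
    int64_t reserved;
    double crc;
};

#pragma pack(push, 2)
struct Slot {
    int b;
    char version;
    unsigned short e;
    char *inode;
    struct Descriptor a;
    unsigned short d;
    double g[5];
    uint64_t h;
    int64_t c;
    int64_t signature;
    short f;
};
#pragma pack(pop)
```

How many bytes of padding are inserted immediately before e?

Descriptor: @0: mtime [1B, align 1] → 1; +7 pad (align 8); @8: offset [8B, align 8] → 16; @16: size [4B, align 4] → 20; +4 pad (align 8); @24: reserved [8B, align 8] → 32; @32: crc [8B, align 8] → 40; size 40, align 8
@0: b [4B, align 2] → 4
@4: version [1B, align 1] → 5
+1 pad (align 2)
@6: e [2B, align 2] → 8

1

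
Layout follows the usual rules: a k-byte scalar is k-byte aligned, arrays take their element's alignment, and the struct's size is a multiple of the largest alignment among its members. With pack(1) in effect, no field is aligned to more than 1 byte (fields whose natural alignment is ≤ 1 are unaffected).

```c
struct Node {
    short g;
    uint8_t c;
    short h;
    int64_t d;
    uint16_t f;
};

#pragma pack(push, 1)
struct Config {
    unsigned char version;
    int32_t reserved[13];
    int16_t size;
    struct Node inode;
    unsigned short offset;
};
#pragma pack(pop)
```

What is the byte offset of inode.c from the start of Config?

Node: g at 0 (size 2, align 2) → ends 2; c at 2 (size 1, align 1) → ends 3; pad 1 to align 2 for h; h at 4 (size 2, align 2) → ends 6; pad 2 to align 8 for d; d at 8 (size 8, align 8) → ends 16; f at 16 (size 2, align 2) → ends 18; tail pad 6 to reach multiple of 8; total 24 bytes, alignment 8
version at 0 (size 1, align 1) → ends 1
reserved at 1 (size 52, align 1) → ends 53
size at 53 (size 2, align 1) → ends 55
inode at 55 (size 24, align 1) → ends 79
within Node: c at 2
55 + 2 = 57

57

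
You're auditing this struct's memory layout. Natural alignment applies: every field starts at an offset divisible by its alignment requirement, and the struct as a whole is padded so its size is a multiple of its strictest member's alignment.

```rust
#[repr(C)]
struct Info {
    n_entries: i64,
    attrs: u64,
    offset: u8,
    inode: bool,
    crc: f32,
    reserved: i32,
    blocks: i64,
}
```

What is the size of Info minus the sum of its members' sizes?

n_entries at 0 (size 8, align 8) → ends 8
attrs at 8 (size 8, align 8) → ends 16
offset at 16 (size 1, align 1) → ends 17
inode at 17 (size 1, align 1) → ends 18
pad 2 to align 4 for crc
crc at 20 (size 4, align 4) → ends 24
reserved at 24 (size 4, align 4) → ends 28
pad 4 to align 8 for blocks
blocks at 32 (size 8, align 8) → ends 40
total 40 bytes, alignment 8
data bytes 34, size 40 → padding 6

6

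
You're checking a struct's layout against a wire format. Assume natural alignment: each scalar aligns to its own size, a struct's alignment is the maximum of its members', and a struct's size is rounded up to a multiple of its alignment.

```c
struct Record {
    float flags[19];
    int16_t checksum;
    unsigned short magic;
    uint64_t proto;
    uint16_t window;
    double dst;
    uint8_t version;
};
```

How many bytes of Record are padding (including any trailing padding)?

0..76  flags  (76B, 4-aligned)
76..78  checksum  (2B, 2-aligned)
78..80  magic  (2B, 2-aligned)
80..88  proto  (8B, 8-aligned)
88..90  window  (2B, 2-aligned)
90..96  -- padding (6B)
96..104  dst  (8B, 8-aligned)
104..105  version  (1B, 1-aligned)
105..112  -- tail padding (7B)
sizeof = 112, alignof = 8
data bytes 99, size 112 → padding 13

13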